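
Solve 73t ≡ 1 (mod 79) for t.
13

Using Extended Euclidean Algorithm:
gcd(73, 79) = 1
Bezout coefficients: 73 × 13 + 79 × -12 = 1
So 73 × 13 ≡ 1 (mod 79)
The inverse is 13 mod 79 = 13
Verification: 73 × 13 = 949 = 12 × 79 + 1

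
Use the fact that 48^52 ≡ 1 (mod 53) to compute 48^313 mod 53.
By Fermat: 48^{52} ≡ 1 (mod 53). 313 = 6×52 + 1. So 48^{313} ≡ 48^{1} ≡ 48 (mod 53)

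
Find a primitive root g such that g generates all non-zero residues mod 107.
p - 1 = 106 has prime divisors 2, 53. h is a primitive root mod 107 iff h^(106/q) ≢ 1 (mod 107) for each such q.
h = 2: 2^53 ≡ 106, 2^2 ≡ 4 (mod 107); none is 1, so 2 has order 106 and is a primitive root.
The smallest primitive root mod 107 is g = 2.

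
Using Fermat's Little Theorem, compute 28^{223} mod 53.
42

By Fermat's Little Theorem, a^(p-1) ≡ 1 (mod p) for prime p and gcd(a, p) = 1
Here p = 53, so 28^52 ≡ 1 (mod 53)
We can reduce the exponent: 223 mod 52 = 15
So 28^223 ≡ 28^15 (mod 53)
Computing: 28^15 mod 53 = 42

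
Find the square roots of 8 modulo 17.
The square roots of 8 mod 17 are 12 and 5. Verify: 12² = 144 ≡ 8 (mod 17)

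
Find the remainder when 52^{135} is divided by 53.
By Fermat: 52^{52} ≡ 1 (mod 53). 135 = 2×52 + 31. So 52^{135} ≡ 52^{31} ≡ 52 (mod 53)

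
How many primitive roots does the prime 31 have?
Number of primitive roots mod 31 = φ(30) = 8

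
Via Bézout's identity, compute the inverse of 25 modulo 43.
Extended GCD: 25(-12) + 43(7) = 1. So 25^(-1) ≡ 31 ≡ 31 (mod 43). Verify: 25 × 31 = 775 ≡ 1 (mod 43)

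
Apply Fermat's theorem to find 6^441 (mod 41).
By Fermat: 6^{40} ≡ 1 (mod 41). 441 ≡ 1 (mod 40). So 6^{441} ≡ 6^{1} ≡ 6 (mod 41)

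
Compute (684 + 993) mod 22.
5

(684 + 993) = 1677
1677 mod 22 = 5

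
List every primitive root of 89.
Primitive roots mod 89: {3, 6, 7, 13, 14, 15, 19, 23, 24, 26, 27, 28, 29, 30, 31, 33, 35, 38, 41, 43, 46, 48, 51, 54, 56, 58, 59, 60, 61, 62, 63, 65, 66, 70, 74, 75, 76, 82, 83, 86}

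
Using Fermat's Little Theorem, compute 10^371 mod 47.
By Fermat: 10^{46} ≡ 1 (mod 47). 371 ≡ 3 (mod 46). So 10^{371} ≡ 10^{3} ≡ 13 (mod 47)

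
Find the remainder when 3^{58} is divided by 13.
By Fermat: 3^{12} ≡ 1 (mod 13). 58 = 4×12 + 10. So 3^{58} ≡ 3^{10} ≡ 3 (mod 13)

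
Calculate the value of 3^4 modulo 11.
4 = 4 (binary 100). Repeated squaring mod 11: 3^1 ≡ 3; 3^2 ≡ 3² = 9 ≡ 9; 3^4 ≡ 9² = 81 ≡ 4. So 3^4 ≡ 4 (mod 11).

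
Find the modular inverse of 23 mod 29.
23^(-1) ≡ 24 (mod 29). Verification: 23 × 24 = 552 ≡ 1 (mod 29)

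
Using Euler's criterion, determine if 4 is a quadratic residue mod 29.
By Euler's criterion: 4^{14} ≡ 1 (mod 29). Since this equals 1, 4 is a QR.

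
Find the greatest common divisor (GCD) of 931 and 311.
1

Using the Euclidean algorithm:
931 = 2 × 311 + 309
311 = 1 × 309 + 2
309 = 154 × 2 + 1
2 = 2 × 1 + 0

GCD(931, 311) = 1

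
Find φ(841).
812

Prime factorization: 841 = 29^2
Using the formula φ(n) = n × Π(1 - 1/p) for each prime factor p:
φ(841) = 841 × (1 - 1/29)
φ(841) = 812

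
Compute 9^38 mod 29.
Using Fermat: 9^{28} ≡ 1 (mod 29). 38 ≡ 10 (mod 28). So 9^{38} ≡ 9^{10} ≡ 25 (mod 29)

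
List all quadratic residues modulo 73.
QRs mod 73: {1, 2, 3, 4, 6, 8, 9, 12, 16, 18, 19, 23, 24, 25, 27, 32, 35, 36, 37, 38, 41, 46, 48, 49, 50, 54, 55, 57, 61, 64, 65, 67, 69, 70, 71, 72}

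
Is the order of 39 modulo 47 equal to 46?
Yes, ord_47(39) = 46.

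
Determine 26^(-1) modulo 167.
26^(-1) ≡ 45 (mod 167). Verification: 26 × 45 = 1170 ≡ 1 (mod 167)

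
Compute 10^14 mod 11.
Using Fermat: 10^{10} ≡ 1 (mod 11). 14 ≡ 4 (mod 10). So 10^{14} ≡ 10^{4} ≡ 1 (mod 11)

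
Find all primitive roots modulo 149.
Primitive roots mod 149: {2, 3, 8, 10, 11, 12, 13, 14, 15, 18, 21, 23, 27, 32, 34, 38, 40, 41, 43, 48, 50, 51, 52, 55, 56, 57, 58, 59, 60, 62, 65, 66, 70, 71, 72, 74, 75, 77, 78, 79, 83, 84, 87, 89, 90, 91, 92, 93, 94, 97, 98, 99, 101, 106, 108, 109, 111, 115, 117, 122, 126, 128, 131, 134, 135, 136, 137, 138, 139, 141, 146, 147}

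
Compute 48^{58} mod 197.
7

Using successive squaring:
Binary expansion of 58: 111010
Powers of 48 mod 197 (each is the square of the previous):
  48^1 ≡ 48 (mod 197)
  48^2 ≡ 48² = 2304 ≡ 137 (mod 197)
  48^4 ≡ 137² = 18769 ≡ 54 (mod 197)
  48^8 ≡ 54² = 2916 ≡ 158 (mod 197)
  48^16 ≡ 158² = 24964 ≡ 142 (mod 197)
  48^32 ≡ 142² = 20164 ≡ 70 (mod 197)
58 = 32 + 16 + 8 + 2, so 48^58 = 48^32 × 48^16 × 48^8 × 48^2 ≡ 70 × 142 × 158 × 137 (mod 197)
Multiplying step by step:
  70 × 142 = 9940 ≡ 90 (mod 197)
  90 × 158 = 14220 ≡ 36 (mod 197)
  36 × 137 = 4932 ≡ 7 (mod 197)
Result: 48^58 ≡ 7 (mod 197)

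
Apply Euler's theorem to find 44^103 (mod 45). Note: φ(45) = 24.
By Euler: 44^{24} ≡ 1 (mod 45) since gcd(44, 45) = 1. 103 = 4×24 + 7. So 44^{103} ≡ 44^{7} ≡ 44 (mod 45)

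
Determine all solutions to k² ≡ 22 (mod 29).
The square roots of 22 mod 29 are 15 and 14. Verify: 15² = 225 ≡ 22 (mod 29)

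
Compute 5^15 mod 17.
Using repeated squaring. 15 = 8 + 4 + 2 + 1 (binary 1111). Repeated squaring mod 17: 5^1 ≡ 5; 5^2 ≡ 5² = 25 ≡ 8; 5^4 ≡ 8² = 64 ≡ 13; 5^8 ≡ 13² = 169 ≡ 16. Multiply: 5^15 = 5^8 × 5^4 × 5^2 × 5^1 ≡ 16 × 13 × 8 × 5 (mod 17): 16 × 13 = 208 ≡ 4; 4 × 8 = 32 ≡ 15; 15 × 5 = 75 ≡ 7. So 5^15 ≡ 7 (mod 17).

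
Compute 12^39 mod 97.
Using repeated squaring. 39 = 32 + 4 + 2 + 1 (binary 100111). Repeated squaring mod 97: 12^1 ≡ 12; 12^2 ≡ 12² = 144 ≡ 47; 12^4 ≡ 47² = 2209 ≡ 75; 12^8 ≡ 75² = 5625 ≡ 96; 12^16 ≡ 96² = 9216 ≡ 1; 12^32 ≡ 1² = 1 ≡ 1. Multiply: 12^39 = 12^32 × 12^4 × 12^2 × 12^1 ≡ 1 × 75 × 47 × 12 (mod 97): 1 × 75 = 75 ≡ 75; 75 × 47 = 3525 ≡ 33; 33 × 12 = 396 ≡ 8. So 12^39 ≡ 8 (mod 97).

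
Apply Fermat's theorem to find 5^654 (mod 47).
By Fermat: 5^{46} ≡ 1 (mod 47). 654 ≡ 10 (mod 46). So 5^{654} ≡ 5^{10} ≡ 12 (mod 47)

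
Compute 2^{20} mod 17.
16

Using successive squaring:
Binary expansion of 20: 10100
Powers of 2 mod 17 (each is the square of the previous):
  2^1 ≡ 2 (mod 17)
  2^2 ≡ 2² = 4 ≡ 4 (mod 17)
  2^4 ≡ 4² = 16 ≡ 16 (mod 17)
  2^8 ≡ 16² = 256 ≡ 1 (mod 17)
  2^16 ≡ 1² = 1 ≡ 1 (mod 17)
20 = 16 + 4, so 2^20 = 2^16 × 2^4 ≡ 1 × 16 (mod 17)
Multiplying step by step:
  1 × 16 = 16 ≡ 16 (mod 17)
Result: 2^20 ≡ 16 (mod 17)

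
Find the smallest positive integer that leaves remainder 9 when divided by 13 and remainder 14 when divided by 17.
M = 13 × 17 = 221. M₁ = 17, y₁ ≡ 10 (mod 13). M₂ = 13, y₂ ≡ 4 (mod 17). m = 9×17×10 + 14×13×4 ≡ 48 (mod 221). The smallest positive such number is 48.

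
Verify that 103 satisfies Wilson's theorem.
(102)! mod 103 = 102. Since this equals -1 (mod 103), Wilson confirms 103 is prime.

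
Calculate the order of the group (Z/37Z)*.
36

Prime factorization: 37 = 37
Using the formula φ(n) = n × Π(1 - 1/p) for each prime factor p:
φ(37) = 37 × (1 - 1/37)
φ(37) = 36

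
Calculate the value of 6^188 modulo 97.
Using Fermat: 6^{96} ≡ 1 (mod 97). 188 ≡ 92 (mod 96). So 6^{188} ≡ 6^{92} ≡ 61 (mod 97)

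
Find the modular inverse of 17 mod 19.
17^(-1) ≡ 9 (mod 19). Verification: 17 × 9 = 153 ≡ 1 (mod 19)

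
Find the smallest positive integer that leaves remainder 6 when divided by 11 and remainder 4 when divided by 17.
M = 11 × 17 = 187. M₁ = 17, y₁ ≡ 2 (mod 11). M₂ = 11, y₂ ≡ 14 (mod 17). k = 6×17×2 + 4×11×14 ≡ 72 (mod 187). The smallest positive such number is 72.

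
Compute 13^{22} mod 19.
4

Using successive squaring:
Binary expansion of 22: 10110
Powers of 13 mod 19 (each is the square of the previous):
  13^1 ≡ 13 (mod 19)
  13^2 ≡ 13² = 169 ≡ 17 (mod 19)
  13^4 ≡ 17² = 289 ≡ 4 (mod 19)
  13^8 ≡ 4² = 16 ≡ 16 (mod 19)
  13^16 ≡ 16² = 256 ≡ 9 (mod 19)
22 = 16 + 4 + 2, so 13^22 = 13^16 × 13^4 × 13^2 ≡ 9 × 4 × 17 (mod 19)
Multiplying step by step:
  9 × 4 = 36 ≡ 17 (mod 19)
  17 × 17 = 289 ≡ 4 (mod 19)
Result: 13^22 ≡ 4 (mod 19)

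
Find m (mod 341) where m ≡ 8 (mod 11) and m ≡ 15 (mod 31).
M = 11 × 31 = 341. M₁ = 31, y₁ ≡ 5 (mod 11). M₂ = 11, y₂ ≡ 17 (mod 31). m = 8×31×5 + 15×11×17 ≡ 294 (mod 341)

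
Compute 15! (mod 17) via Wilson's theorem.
(16)! = (15)! × (16) ≡ -1 (mod 17). So (15)! ≡ -1 × (16)^(-1) ≡ (-1)×(-1) = 1 (mod 17)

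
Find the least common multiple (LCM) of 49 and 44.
2156

First find GCD(49, 44) using the Euclidean algorithm:
49 = 1 × 44 + 5
44 = 8 × 5 + 4
5 = 1 × 4 + 1
4 = 4 × 1 + 0
GCD(49, 44) = 1

LCM formula: LCM(a, b) = (a × b) / GCD(a, b)
LCM(49, 44) = (49 × 44) / 1
LCM(49, 44) = 2156 / 1
LCM(49, 44) = 2156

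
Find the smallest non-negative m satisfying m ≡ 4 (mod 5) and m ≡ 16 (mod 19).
M = 5 × 19 = 95. M₁ = 19, y₁ ≡ 4 (mod 5). M₂ = 5, y₂ ≡ 4 (mod 19). m = 4×19×4 + 16×5×4 ≡ 54 (mod 95)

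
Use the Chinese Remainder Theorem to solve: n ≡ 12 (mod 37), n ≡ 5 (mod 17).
345

Using the Chinese Remainder Theorem:
M = product of moduli = 629
For equation 1: M_1 = 17, 17 ≡ 17 (mod 37), inverse of 17 mod 37 is 24 (check: 17 × 24 = 408 ≡ 1 (mod 37))
For equation 2: M_2 = 37, 37 ≡ 3 (mod 17), inverse of 37 mod 17 is 6 (check: 3 × 6 = 18 ≡ 1 (mod 17))
Combine: n ≡ Σ r_i×M_i×(M_i⁻¹ mod m_i) = 12×17×24 + 5×37×6 = 4896 + 1110 = 6006
6006 mod 629 = 345
n ≡ 345 (mod 629)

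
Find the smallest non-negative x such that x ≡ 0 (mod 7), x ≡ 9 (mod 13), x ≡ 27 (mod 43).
672

Using the Chinese Remainder Theorem:
M = product of moduli = 3913
For equation 1: M_1 = 559, 559 ≡ 6 (mod 7), inverse of 559 mod 7 is 6 (check: 6 × 6 = 36 ≡ 1 (mod 7))
For equation 2: M_2 = 301, 301 ≡ 2 (mod 13), inverse of 301 mod 13 is 7 (check: 2 × 7 = 14 ≡ 1 (mod 13))
For equation 3: M_3 = 91, 91 ≡ 5 (mod 43), inverse of 91 mod 43 is 26 (check: 5 × 26 = 130 ≡ 1 (mod 43))
Combine: x ≡ Σ r_i×M_i×(M_i⁻¹ mod m_i) = 0×559×6 + 9×301×7 + 27×91×26 = 0 + 18963 + 63882 = 82845
82845 mod 3913 = 672
x ≡ 672 (mod 3913)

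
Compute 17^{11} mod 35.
33

Using successive squaring:
Binary expansion of 11: 1011
Powers of 17 mod 35 (each is the square of the previous):
  17^1 ≡ 17 (mod 35)
  17^2 ≡ 17² = 289 ≡ 9 (mod 35)
  17^4 ≡ 9² = 81 ≡ 11 (mod 35)
  17^8 ≡ 11² = 121 ≡ 16 (mod 35)
11 = 8 + 2 + 1, so 17^11 = 17^8 × 17^2 × 17^1 ≡ 16 × 9 × 17 (mod 35)
Multiplying step by step:
  16 × 9 = 144 ≡ 4 (mod 35)
  4 × 17 = 68 ≡ 33 (mod 35)
Result: 17^11 ≡ 33 (mod 35)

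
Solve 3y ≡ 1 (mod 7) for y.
5

Using Extended Euclidean Algorithm:
gcd(3, 7) = 1
Bezout coefficients: 3 × -2 + 7 × 1 = 1
So 3 × -2 ≡ 1 (mod 7)
The inverse is -2 mod 7 = 5
Verification: 3 × 5 = 15 = 2 × 7 + 1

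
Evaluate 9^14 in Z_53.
Using repeated squaring. 14 = 8 + 4 + 2 (binary 1110). Repeated squaring mod 53: 9^1 ≡ 9; 9^2 ≡ 9² = 81 ≡ 28; 9^4 ≡ 28² = 784 ≡ 42; 9^8 ≡ 42² = 1764 ≡ 15. Multiply: 9^14 = 9^8 × 9^4 × 9^2 ≡ 15 × 42 × 28 (mod 53): 15 × 42 = 630 ≡ 47; 47 × 28 = 1316 ≡ 44. So 9^14 ≡ 44 (mod 53).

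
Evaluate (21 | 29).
(21/29) = 21^{14} mod 29 = -1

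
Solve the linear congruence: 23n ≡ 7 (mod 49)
28

Since gcd(23, 49) = 1 divides 7, a solution exists.
Multiply both sides by the inverse of 23 mod 49:
  23^(-1) mod 49 = 32
  x ≡ 32 × 7 ≡ 224 ≡ 28 (mod 49)
Verification: 23 × 28 = 644 = 13 × 49 + 7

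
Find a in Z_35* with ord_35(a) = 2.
6 has order 2 mod 35 since 6^{2} ≡ 1 (mod 35) and no smaller power works.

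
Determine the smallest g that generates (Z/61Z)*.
2

A primitive root g modulo p has order p-1 = 60
Prime divisors of 60: [2, 3, 5]
g is a primitive root iff g^(60/q) ≢ 1 (mod 61) for each prime divisor q
Testing small values:
  g = 2: 2^30 ≡ 60, 2^20 ≡ 47, 2^12 ≡ 9 (mod 61) → none is 1, primitive root!
The smallest primitive root is 2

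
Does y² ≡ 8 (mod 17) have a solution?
By Euler's criterion: 8^{8} ≡ 1 (mod 17). Since this equals 1, 8 is a QR.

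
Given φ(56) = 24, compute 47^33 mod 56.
By Euler: 47^{24} ≡ 1 (mod 56) since gcd(47, 56) = 1. 33 = 1×24 + 9. So 47^{33} ≡ 47^{9} ≡ 55 (mod 56)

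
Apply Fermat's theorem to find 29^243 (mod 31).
By Fermat: 29^{30} ≡ 1 (mod 31). 243 = 8×30 + 3. So 29^{243} ≡ 29^{3} ≡ 23 (mod 31)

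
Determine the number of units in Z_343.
294

Prime factorization: 343 = 7^3
Using the formula φ(n) = n × Π(1 - 1/p) for each prime factor p:
φ(343) = 343 × (1 - 1/7)
φ(343) = 294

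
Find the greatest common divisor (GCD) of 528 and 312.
24

Using the Euclidean algorithm:
528 = 1 × 312 + 216
312 = 1 × 216 + 96
216 = 2 × 96 + 24
96 = 4 × 24 + 0

GCD(528, 312) = 24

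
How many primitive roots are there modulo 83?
40

The number of primitive roots modulo p is φ(p-1) = φ(82)
φ(82) = 40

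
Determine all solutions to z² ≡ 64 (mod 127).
The square roots of 64 mod 127 are 8 and 119. Verify: 8² = 64 ≡ 64 (mod 127)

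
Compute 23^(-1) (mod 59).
18

Using Extended Euclidean Algorithm:
gcd(23, 59) = 1
Bezout coefficients: 23 × 18 + 59 × -7 = 1
So 23 × 18 ≡ 1 (mod 59)
The inverse is 18 mod 59 = 18
Verification: 23 × 18 = 414 = 7 × 59 + 1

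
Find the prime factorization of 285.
3 × 5 × 19

Divide by primes starting from smallest:
285 ÷ 3 = 95
95 ÷ 5 = 19
19 ÷ 19 = 1

285 = 3 × 5 × 19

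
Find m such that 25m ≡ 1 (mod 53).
25^(-1) ≡ 17 (mod 53). Verification: 25 × 17 = 425 ≡ 1 (mod 53)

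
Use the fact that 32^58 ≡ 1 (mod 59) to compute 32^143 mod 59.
By Fermat: 32^{58} ≡ 1 (mod 59). 143 = 2×58 + 27. So 32^{143} ≡ 32^{27} ≡ 14 (mod 59)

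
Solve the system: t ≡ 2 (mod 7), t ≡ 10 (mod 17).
M = 7 × 17 = 119. M₁ = 17, y₁ ≡ 5 (mod 7). M₂ = 7, y₂ ≡ 5 (mod 17). t = 2×17×5 + 10×7×5 ≡ 44 (mod 119)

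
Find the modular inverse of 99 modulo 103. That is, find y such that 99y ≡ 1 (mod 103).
77

Using Extended Euclidean Algorithm:
gcd(99, 103) = 1
Bezout coefficients: 99 × -26 + 103 × 25 = 1
So 99 × -26 ≡ 1 (mod 103)
The inverse is -26 mod 103 = 77
Verification: 99 × 77 = 7623 = 74 × 103 + 1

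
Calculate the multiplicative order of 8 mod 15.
Powers of 8 mod 15: 8^1≡8, 8^2≡4, 8^3≡2, 8^4≡1. Order = 4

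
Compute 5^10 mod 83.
10 = 8 + 2 (binary 1010). Repeated squaring mod 83: 5^1 ≡ 5; 5^2 ≡ 5² = 25 ≡ 25; 5^4 ≡ 25² = 625 ≡ 44; 5^8 ≡ 44² = 1936 ≡ 27. Multiply: 5^10 = 5^8 × 5^2 ≡ 27 × 25 (mod 83): 27 × 25 = 675 ≡ 11. So 5^10 ≡ 11 (mod 83).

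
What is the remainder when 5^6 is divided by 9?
6 = 4 + 2 (binary 110). Repeated squaring mod 9: 5^1 ≡ 5; 5^2 ≡ 5² = 25 ≡ 7; 5^4 ≡ 7² = 49 ≡ 4. Multiply: 5^6 = 5^4 × 5^2 ≡ 4 × 7 (mod 9): 4 × 7 = 28 ≡ 1. So 5^6 ≡ 1 (mod 9).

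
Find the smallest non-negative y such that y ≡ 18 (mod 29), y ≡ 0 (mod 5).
105

Using the Chinese Remainder Theorem:
M = product of moduli = 145
For equation 1: M_1 = 5, 5 ≡ 5 (mod 29), inverse of 5 mod 29 is 6 (check: 5 × 6 = 30 ≡ 1 (mod 29))
For equation 2: M_2 = 29, 29 ≡ 4 (mod 5), inverse of 29 mod 5 is 4 (check: 4 × 4 = 16 ≡ 1 (mod 5))
Combine: y ≡ Σ r_i×M_i×(M_i⁻¹ mod m_i) = 18×5×6 + 0×29×4 = 540 + 0 = 540
540 mod 145 = 105
y ≡ 105 (mod 145)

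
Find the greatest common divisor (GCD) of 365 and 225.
5

Using the Euclidean algorithm:
365 = 1 × 225 + 140
225 = 1 × 140 + 85
140 = 1 × 85 + 55
85 = 1 × 55 + 30
55 = 1 × 30 + 25
30 = 1 × 25 + 5
25 = 5 × 5 + 0

GCD(365, 225) = 5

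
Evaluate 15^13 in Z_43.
Using repeated squaring. 13 = 8 + 4 + 1 (binary 1101). Repeated squaring mod 43: 15^1 ≡ 15; 15^2 ≡ 15² = 225 ≡ 10; 15^4 ≡ 10² = 100 ≡ 14; 15^8 ≡ 14² = 196 ≡ 24. Multiply: 15^13 = 15^8 × 15^4 × 15^1 ≡ 24 × 14 × 15 (mod 43): 24 × 14 = 336 ≡ 35; 35 × 15 = 525 ≡ 9. So 15^13 ≡ 9 (mod 43).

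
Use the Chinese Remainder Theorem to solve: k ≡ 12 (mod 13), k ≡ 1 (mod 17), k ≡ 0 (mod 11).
1650

Using the Chinese Remainder Theorem:
M = product of moduli = 2431
For equation 1: M_1 = 187, 187 ≡ 5 (mod 13), inverse of 187 mod 13 is 8 (check: 5 × 8 = 40 ≡ 1 (mod 13))
For equation 2: M_2 = 143, 143 ≡ 7 (mod 17), inverse of 143 mod 17 is 5 (check: 7 × 5 = 35 ≡ 1 (mod 17))
For equation 3: M_3 = 221, 221 ≡ 1 (mod 11), inverse of 221 mod 11 is 1 (check: 1 × 1 = 1 ≡ 1 (mod 11))
Combine: k ≡ Σ r_i×M_i×(M_i⁻¹ mod m_i) = 12×187×8 + 1×143×5 + 0×221×1 = 17952 + 715 + 0 = 18667
18667 mod 2431 = 1650
k ≡ 1650 (mod 2431)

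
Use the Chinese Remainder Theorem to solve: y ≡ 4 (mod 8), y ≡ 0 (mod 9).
M = 8 × 9 = 72. M₁ = 9, y₁ ≡ 1 (mod 8). M₂ = 8, y₂ ≡ 8 (mod 9). y = 4×9×1 + 0×8×8 ≡ 36 (mod 72)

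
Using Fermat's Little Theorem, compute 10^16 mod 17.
By Fermat's Little Theorem, 10^{16} ≡ 1 (mod 17) since 17 is prime and gcd(10, 17) = 1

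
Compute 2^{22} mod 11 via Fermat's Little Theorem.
4

By Fermat's Little Theorem, a^(p-1) ≡ 1 (mod p) for prime p and gcd(a, p) = 1
Here p = 11, so 2^10 ≡ 1 (mod 11)
We can reduce the exponent: 22 mod 10 = 2
So 2^22 ≡ 2^2 (mod 11)
Computing: 2^2 mod 11 = 4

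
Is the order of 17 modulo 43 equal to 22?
No, the actual order is 21, not 22.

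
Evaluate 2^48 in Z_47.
Using Fermat: 2^{46} ≡ 1 (mod 47). 48 ≡ 2 (mod 46). So 2^{48} ≡ 2^{2} ≡ 4 (mod 47)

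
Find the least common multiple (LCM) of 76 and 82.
3116

First find GCD(76, 82) using the Euclidean algorithm:
76 = 0 × 82 + 76
82 = 1 × 76 + 6
76 = 12 × 6 + 4
6 = 1 × 4 + 2
4 = 2 × 2 + 0
GCD(76, 82) = 2

LCM formula: LCM(a, b) = (a × b) / GCD(a, b)
LCM(76, 82) = (76 × 82) / 2
LCM(76, 82) = 6232 / 2
LCM(76, 82) = 3116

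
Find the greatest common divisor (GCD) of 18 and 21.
3

Using the Euclidean algorithm:
18 = 0 × 21 + 18
21 = 1 × 18 + 3
18 = 6 × 3 + 0

GCD(18, 21) = 3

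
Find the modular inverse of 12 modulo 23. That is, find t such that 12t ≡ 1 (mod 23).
2

Using Extended Euclidean Algorithm:
gcd(12, 23) = 1
Bezout coefficients: 12 × 2 + 23 × -1 = 1
So 12 × 2 ≡ 1 (mod 23)
The inverse is 2 mod 23 = 2
Verification: 12 × 2 = 24 = 1 × 23 + 1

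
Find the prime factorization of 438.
2 × 3 × 73

Divide by primes starting from smallest:
438 ÷ 2 = 219
219 ÷ 3 = 73
73 ÷ 73 = 1

438 = 2 × 3 × 73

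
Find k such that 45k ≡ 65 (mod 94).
85

Since gcd(45, 94) = 1 divides 65, a solution exists.
Multiply both sides by the inverse of 45 mod 94:
  45^(-1) mod 94 = 23
  x ≡ 23 × 65 ≡ 1495 ≡ 85 (mod 94)
Verification: 45 × 85 = 3825 = 40 × 94 + 65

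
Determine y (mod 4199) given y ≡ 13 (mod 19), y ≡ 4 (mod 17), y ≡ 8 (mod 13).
2673

Using the Chinese Remainder Theorem:
M = product of moduli = 4199
For equation 1: M_1 = 221, 221 ≡ 12 (mod 19), inverse of 221 mod 19 is 8 (check: 12 × 8 = 96 ≡ 1 (mod 19))
For equation 2: M_2 = 247, 247 ≡ 9 (mod 17), inverse of 247 mod 17 is 2 (check: 9 × 2 = 18 ≡ 1 (mod 17))
For equation 3: M_3 = 323, 323 ≡ 11 (mod 13), inverse of 323 mod 13 is 6 (check: 11 × 6 = 66 ≡ 1 (mod 13))
Combine: y ≡ Σ r_i×M_i×(M_i⁻¹ mod m_i) = 13×221×8 + 4×247×2 + 8×323×6 = 22984 + 1976 + 15504 = 40464
40464 mod 4199 = 2673
y ≡ 2673 (mod 4199)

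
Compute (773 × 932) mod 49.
38

(773 × 932) = 720436
720436 mod 49 = 38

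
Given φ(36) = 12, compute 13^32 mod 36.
By Euler: 13^{12} ≡ 1 (mod 36) since gcd(13, 36) = 1. 32 = 2×12 + 8. So 13^{32} ≡ 13^{8} ≡ 25 (mod 36)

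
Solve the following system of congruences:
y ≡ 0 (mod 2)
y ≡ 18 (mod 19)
18

Using the Chinese Remainder Theorem:
M = product of moduli = 38
For equation 1: M_1 = 19, 19 ≡ 1 (mod 2), inverse of 19 mod 2 is 1 (check: 1 × 1 = 1 ≡ 1 (mod 2))
For equation 2: M_2 = 2, 2 ≡ 2 (mod 19), inverse of 2 mod 19 is 10 (check: 2 × 10 = 20 ≡ 1 (mod 19))
Combine: y ≡ Σ r_i×M_i×(M_i⁻¹ mod m_i) = 0×19×1 + 18×2×10 = 0 + 360 = 360
360 mod 38 = 18
y ≡ 18 (mod 38)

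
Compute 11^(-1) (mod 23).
11^(-1) ≡ 21 (mod 23). Verification: 11 × 21 = 231 ≡ 1 (mod 23)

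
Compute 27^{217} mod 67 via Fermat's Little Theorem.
58

By Fermat's Little Theorem, a^(p-1) ≡ 1 (mod p) for prime p and gcd(a, p) = 1
Here p = 67, so 27^66 ≡ 1 (mod 67)
We can reduce the exponent: 217 mod 66 = 19
So 27^217 ≡ 27^19 (mod 67)
Computing: 27^19 mod 67 = 58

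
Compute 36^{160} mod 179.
93

Using successive squaring:
Binary expansion of 160: 10100000
Powers of 36 mod 179 (each is the square of the previous):
  36^1 ≡ 36 (mod 179)
  36^2 ≡ 36² = 1296 ≡ 43 (mod 179)
  36^4 ≡ 43² = 1849 ≡ 59 (mod 179)
  36^8 ≡ 59² = 3481 ≡ 80 (mod 179)
  36^16 ≡ 80² = 6400 ≡ 135 (mod 179)
  36^32 ≡ 135² = 18225 ≡ 146 (mod 179)
  36^64 ≡ 146² = 21316 ≡ 15 (mod 179)
  36^128 ≡ 15² = 225 ≡ 46 (mod 179)
160 = 128 + 32, so 36^160 = 36^128 × 36^32 ≡ 46 × 146 (mod 179)
Multiplying step by step:
  46 × 146 = 6716 ≡ 93 (mod 179)
Result: 36^160 ≡ 93 (mod 179)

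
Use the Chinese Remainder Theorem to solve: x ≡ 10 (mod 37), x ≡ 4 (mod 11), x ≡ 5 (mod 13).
1786

Using the Chinese Remainder Theorem:
M = product of moduli = 5291
For equation 1: M_1 = 143, 143 ≡ 32 (mod 37), inverse of 143 mod 37 is 22 (check: 32 × 22 = 704 ≡ 1 (mod 37))
For equation 2: M_2 = 481, 481 ≡ 8 (mod 11), inverse of 481 mod 11 is 7 (check: 8 × 7 = 56 ≡ 1 (mod 11))
For equation 3: M_3 = 407, 407 ≡ 4 (mod 13), inverse of 407 mod 13 is 10 (check: 4 × 10 = 40 ≡ 1 (mod 13))
Combine: x ≡ Σ r_i×M_i×(M_i⁻¹ mod m_i) = 10×143×22 + 4×481×7 + 5×407×10 = 31460 + 13468 + 20350 = 65278
65278 mod 5291 = 1786
x ≡ 1786 (mod 5291)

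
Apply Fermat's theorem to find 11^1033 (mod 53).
By Fermat: 11^{52} ≡ 1 (mod 53). 1033 ≡ 45 (mod 52). So 11^{1033} ≡ 11^{45} ≡ 17 (mod 53)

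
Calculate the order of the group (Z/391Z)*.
352

Prime factorization: 391 = 17 × 23
Using the formula φ(n) = n × Π(1 - 1/p) for each prime factor p:
φ(391) = 391 × (1 - 1/17) × (1 - 1/23)
φ(391) = 352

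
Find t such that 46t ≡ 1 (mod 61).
46^(-1) ≡ 4 (mod 61). Verification: 46 × 4 = 184 ≡ 1 (mod 61)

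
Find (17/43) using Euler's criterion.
(17/43) = 17^{21} mod 43 = 1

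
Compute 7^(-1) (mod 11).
8

Using Extended Euclidean Algorithm:
gcd(7, 11) = 1
Bezout coefficients: 7 × -3 + 11 × 2 = 1
So 7 × -3 ≡ 1 (mod 11)
The inverse is -3 mod 11 = 8
Verification: 7 × 8 = 56 = 5 × 11 + 1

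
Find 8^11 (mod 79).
Using repeated squaring. 11 = 8 + 2 + 1 (binary 1011). Repeated squaring mod 79: 8^1 ≡ 8; 8^2 ≡ 8² = 64 ≡ 64; 8^4 ≡ 64² = 4096 ≡ 67; 8^8 ≡ 67² = 4489 ≡ 65. Multiply: 8^11 = 8^8 × 8^2 × 8^1 ≡ 65 × 64 × 8 (mod 79): 65 × 64 = 4160 ≡ 52; 52 × 8 = 416 ≡ 21. So 8^11 ≡ 21 (mod 79).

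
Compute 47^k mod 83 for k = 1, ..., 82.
g^1, g^2, ..., g^{82} mod 83: {47, 51, 73, 28, 71, 17, 52, 37, 79, 61, 45, 40, 54, 48, 15, 41, 18, 16, 5, 69, 6, 33, 57, 23, 2, 11, 19, 63, 56, 59, 34, 21, 74, 75, 39, 7, 80, 25, 13, 30, 82, 36, 32, 10, 55, 12, 66, 31, 46, 4, 22, 38, 43, 29, 35, 68, 42, 65, 67, 78, 14, 77, 50, 26, 60, 81, 72, 64, 20, 27, 24, 49, 62, 9, 8, 44, 76, 3, 58, 70, 53, 1}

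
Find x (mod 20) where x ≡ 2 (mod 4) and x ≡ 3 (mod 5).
M = 4 × 5 = 20. M₁ = 5, y₁ ≡ 1 (mod 4). M₂ = 4, y₂ ≡ 4 (mod 5). x = 2×5×1 + 3×4×4 ≡ 18 (mod 20)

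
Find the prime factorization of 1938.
2 × 3 × 17 × 19

Divide by primes starting from smallest:
1938 ÷ 2 = 969
969 ÷ 3 = 323
323 ÷ 17 = 19
19 ÷ 19 = 1

1938 = 2 × 3 × 17 × 19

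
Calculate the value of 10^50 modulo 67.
Using repeated squaring. 50 = 32 + 16 + 2 (binary 110010). Repeated squaring mod 67: 10^1 ≡ 10; 10^2 ≡ 10² = 100 ≡ 33; 10^4 ≡ 33² = 1089 ≡ 17; 10^8 ≡ 17² = 289 ≡ 21; 10^16 ≡ 21² = 441 ≡ 39; 10^32 ≡ 39² = 1521 ≡ 47. Multiply: 10^50 = 10^32 × 10^16 × 10^2 ≡ 47 × 39 × 33 (mod 67): 47 × 39 = 1833 ≡ 24; 24 × 33 = 792 ≡ 55. So 10^50 ≡ 55 (mod 67).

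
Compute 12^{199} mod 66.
12

Using successive squaring:
Binary expansion of 199: 11000111
Powers of 12 mod 66 (each is the square of the previous):
  12^1 ≡ 12 (mod 66)
  12^2 ≡ 12² = 144 ≡ 12 (mod 66)
  12^4 ≡ 12² = 144 ≡ 12 (mod 66)
  12^8 ≡ 12² = 144 ≡ 12 (mod 66)
  12^16 ≡ 12² = 144 ≡ 12 (mod 66)
  12^32 ≡ 12² = 144 ≡ 12 (mod 66)
  12^64 ≡ 12² = 144 ≡ 12 (mod 66)
  12^128 ≡ 12² = 144 ≡ 12 (mod 66)
199 = 128 + 64 + 4 + 2 + 1, so 12^199 = 12^128 × 12^64 × 12^4 × 12^2 × 12^1 ≡ 12 × 12 × 12 × 12 × 12 (mod 66)
Multiplying step by step:
  12 × 12 = 144 ≡ 12 (mod 66)
  12 × 12 = 144 ≡ 12 (mod 66)
  12 × 12 = 144 ≡ 12 (mod 66)
  12 × 12 = 144 ≡ 12 (mod 66)
Result: 12^199 ≡ 12 (mod 66)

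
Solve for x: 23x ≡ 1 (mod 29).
24

Since gcd(23, 29) = 1 divides 1, a solution exists.
Multiply both sides by the inverse of 23 mod 29:
  23^(-1) mod 29 = 24
  x ≡ 24 × 1 ≡ 24 ≡ 24 (mod 29)
Verification: 23 × 24 = 552 = 19 × 29 + 1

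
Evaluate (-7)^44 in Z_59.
Using repeated squaring. (-7) ≡ 52 (mod 59). 44 = 32 + 8 + 4 (binary 101100). Repeated squaring mod 59: 52^1 ≡ 52; 52^2 ≡ 52² = 2704 ≡ 49; 52^4 ≡ 49² = 2401 ≡ 41; 52^8 ≡ 41² = 1681 ≡ 29; 52^16 ≡ 29² = 841 ≡ 15; 52^32 ≡ 15² = 225 ≡ 48. Multiply: (-7)^44 ≡ 52^32 × 52^8 × 52^4 ≡ 48 × 29 × 41 (mod 59): 48 × 29 = 1392 ≡ 35; 35 × 41 = 1435 ≡ 19. So (-7)^44 ≡ 19 (mod 59).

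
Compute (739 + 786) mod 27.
13

(739 + 786) = 1525
1525 mod 27 = 13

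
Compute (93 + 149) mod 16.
2

(93 + 149) = 242
242 mod 16 = 2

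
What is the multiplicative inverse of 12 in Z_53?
12^(-1) ≡ 31 (mod 53). Verification: 12 × 31 = 372 ≡ 1 (mod 53)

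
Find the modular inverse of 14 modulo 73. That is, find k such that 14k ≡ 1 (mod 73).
47

Using Extended Euclidean Algorithm:
gcd(14, 73) = 1
Bezout coefficients: 14 × -26 + 73 × 5 = 1
So 14 × -26 ≡ 1 (mod 73)
The inverse is -26 mod 73 = 47
Verification: 14 × 47 = 658 = 9 × 73 + 1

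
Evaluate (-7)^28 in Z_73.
Using repeated squaring. (-7) ≡ 66 (mod 73). 28 = 16 + 8 + 4 (binary 11100). Repeated squaring mod 73: 66^1 ≡ 66; 66^2 ≡ 66² = 4356 ≡ 49; 66^4 ≡ 49² = 2401 ≡ 65; 66^8 ≡ 65² = 4225 ≡ 64; 66^16 ≡ 64² = 4096 ≡ 8. Multiply: (-7)^28 ≡ 66^16 × 66^8 × 66^4 ≡ 8 × 64 × 65 (mod 73): 8 × 64 = 512 ≡ 1; 1 × 65 = 65 ≡ 65. So (-7)^28 ≡ 65 (mod 73).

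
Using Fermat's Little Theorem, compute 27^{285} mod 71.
20

By Fermat's Little Theorem, a^(p-1) ≡ 1 (mod p) for prime p and gcd(a, p) = 1
Here p = 71, so 27^70 ≡ 1 (mod 71)
We can reduce the exponent: 285 mod 70 = 5
So 27^285 ≡ 27^5 (mod 71)
Computing: 27^5 mod 71 = 20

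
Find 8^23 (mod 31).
Using repeated squaring. 23 = 16 + 4 + 2 + 1 (binary 10111). Repeated squaring mod 31: 8^1 ≡ 8; 8^2 ≡ 8² = 64 ≡ 2; 8^4 ≡ 2² = 4 ≡ 4; 8^8 ≡ 4² = 16 ≡ 16; 8^16 ≡ 16² = 256 ≡ 8. Multiply: 8^23 = 8^16 × 8^4 × 8^2 × 8^1 ≡ 8 × 4 × 2 × 8 (mod 31): 8 × 4 = 32 ≡ 1; 1 × 2 = 2 ≡ 2; 2 × 8 = 16 ≡ 16. So 8^23 ≡ 16 (mod 31).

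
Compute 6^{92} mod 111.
75

Using successive squaring:
Binary expansion of 92: 1011100
Powers of 6 mod 111 (each is the square of the previous):
  6^1 ≡ 6 (mod 111)
  6^2 ≡ 6² = 36 ≡ 36 (mod 111)
  6^4 ≡ 36² = 1296 ≡ 75 (mod 111)
  6^8 ≡ 75² = 5625 ≡ 75 (mod 111)
  6^16 ≡ 75² = 5625 ≡ 75 (mod 111)
  6^32 ≡ 75² = 5625 ≡ 75 (mod 111)
  6^64 ≡ 75² = 5625 ≡ 75 (mod 111)
92 = 64 + 16 + 8 + 4, so 6^92 = 6^64 × 6^16 × 6^8 × 6^4 ≡ 75 × 75 × 75 × 75 (mod 111)
Multiplying step by step:
  75 × 75 = 5625 ≡ 75 (mod 111)
  75 × 75 = 5625 ≡ 75 (mod 111)
  75 × 75 = 5625 ≡ 75 (mod 111)
Result: 6^92 ≡ 75 (mod 111)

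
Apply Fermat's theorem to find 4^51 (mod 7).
By Fermat: 4^{6} ≡ 1 (mod 7). 51 = 8×6 + 3. So 4^{51} ≡ 4^{3} ≡ 1 (mod 7)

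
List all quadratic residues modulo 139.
QRs mod 139: {1, 4, 5, 6, 7, 9, 11, 13, 16, 20, 24, 25, 28, 29, 30, 31, 34, 35, 36, 37, 38, 41, 42, 44, 45, 46, 47, 49, 51, 52, 54, 55, 57, 63, 64, 65, 66, 67, 69, 71, 77, 78, 79, 80, 81, 83, 86, 89, 91, 96, 99, 100, 106, 107, 112, 113, 116, 117, 118, 120, 121, 122, 124, 125, 127, 129, 131, 136, 137}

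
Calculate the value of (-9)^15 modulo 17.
Using repeated squaring. (-9) ≡ 8 (mod 17). 15 = 8 + 4 + 2 + 1 (binary 1111). Repeated squaring mod 17: 8^1 ≡ 8; 8^2 ≡ 8² = 64 ≡ 13; 8^4 ≡ 13² = 169 ≡ 16; 8^8 ≡ 16² = 256 ≡ 1. Multiply: (-9)^15 ≡ 8^8 × 8^4 × 8^2 × 8^1 ≡ 1 × 16 × 13 × 8 (mod 17): 1 × 16 = 16 ≡ 16; 16 × 13 = 208 ≡ 4; 4 × 8 = 32 ≡ 15. So (-9)^15 ≡ 15 (mod 17).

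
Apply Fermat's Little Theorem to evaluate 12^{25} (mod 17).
5

By Fermat's Little Theorem, a^(p-1) ≡ 1 (mod p) for prime p and gcd(a, p) = 1
Here p = 17, so 12^16 ≡ 1 (mod 17)
We can reduce the exponent: 25 mod 16 = 9
So 12^25 ≡ 12^9 (mod 17)
Computing: 12^9 mod 17 = 5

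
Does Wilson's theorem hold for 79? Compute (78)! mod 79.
(78)! mod 79 = 78. Since this equals -1 (mod 79), Wilson confirms 79 is prime.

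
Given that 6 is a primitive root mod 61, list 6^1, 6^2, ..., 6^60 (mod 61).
g^1, g^2, ..., g^{60} mod 61: {6, 36, 33, 15, 29, 52, 7, 42, 8, 48, 44, 20, 59, 49, 50, 56, 31, 3, 18, 47, 38, 45, 26, 34, 21, 4, 24, 22, 10, 60, 55, 25, 28, 46, 32, 9, 54, 19, 53, 13, 17, 41, 2, 12, 11, 5, 30, 58, 43, 14, 23, 16, 35, 27, 40, 57, 37, 39, 51, 1}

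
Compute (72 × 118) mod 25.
21

(72 × 118) = 8496
8496 mod 25 = 21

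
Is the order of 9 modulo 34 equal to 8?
Yes, ord_34(9) = 8.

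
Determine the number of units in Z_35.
24

Prime factorization: 35 = 5 × 7
Using the formula φ(n) = n × Π(1 - 1/p) for each prime factor p:
φ(35) = 35 × (1 - 1/5) × (1 - 1/7)
φ(35) = 24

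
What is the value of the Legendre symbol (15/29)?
(15/29) = 15^{14} mod 29 = -1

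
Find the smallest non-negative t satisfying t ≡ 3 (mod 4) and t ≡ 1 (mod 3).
M = 4 × 3 = 12. M₁ = 3, y₁ ≡ 3 (mod 4). M₂ = 4, y₂ ≡ 1 (mod 3). t = 3×3×3 + 1×4×1 ≡ 7 (mod 12)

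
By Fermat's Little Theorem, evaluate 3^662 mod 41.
By Fermat: 3^{40} ≡ 1 (mod 41). 662 ≡ 22 (mod 40). So 3^{662} ≡ 3^{22} ≡ 32 (mod 41)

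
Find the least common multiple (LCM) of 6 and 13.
78

First find GCD(6, 13) using the Euclidean algorithm:
6 = 0 × 13 + 6
13 = 2 × 6 + 1
6 = 6 × 1 + 0
GCD(6, 13) = 1

LCM formula: LCM(a, b) = (a × b) / GCD(a, b)
LCM(6, 13) = (6 × 13) / 1
LCM(6, 13) = 78 / 1
LCM(6, 13) = 78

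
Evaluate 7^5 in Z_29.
5 = 4 + 1 (binary 101). Repeated squaring mod 29: 7^1 ≡ 7; 7^2 ≡ 7² = 49 ≡ 20; 7^4 ≡ 20² = 400 ≡ 23. Multiply: 7^5 = 7^4 × 7^1 ≡ 23 × 7 (mod 29): 23 × 7 = 161 ≡ 16. So 7^5 ≡ 16 (mod 29).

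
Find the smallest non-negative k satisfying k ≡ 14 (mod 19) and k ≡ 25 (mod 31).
M = 19 × 31 = 589. M₁ = 31, y₁ ≡ 8 (mod 19). M₂ = 19, y₂ ≡ 18 (mod 31). k = 14×31×8 + 25×19×18 ≡ 242 (mod 589)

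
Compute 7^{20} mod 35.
21

Using successive squaring:
Binary expansion of 20: 10100
Powers of 7 mod 35 (each is the square of the previous):
  7^1 ≡ 7 (mod 35)
  7^2 ≡ 7² = 49 ≡ 14 (mod 35)
  7^4 ≡ 14² = 196 ≡ 21 (mod 35)
  7^8 ≡ 21² = 441 ≡ 21 (mod 35)
  7^16 ≡ 21² = 441 ≡ 21 (mod 35)
20 = 16 + 4, so 7^20 = 7^16 × 7^4 ≡ 21 × 21 (mod 35)
Multiplying step by step:
  21 × 21 = 441 ≡ 21 (mod 35)
Result: 7^20 ≡ 21 (mod 35)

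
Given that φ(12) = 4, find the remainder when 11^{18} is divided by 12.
By Euler: 11^{4} ≡ 1 (mod 12) since gcd(11, 12) = 1. 18 = 4×4 + 2. So 11^{18} ≡ 11^{2} ≡ 1 (mod 12)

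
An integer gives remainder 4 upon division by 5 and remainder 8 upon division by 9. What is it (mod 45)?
M = 5 × 9 = 45. M₁ = 9, y₁ ≡ 4 (mod 5). M₂ = 5, y₂ ≡ 2 (mod 9). n = 4×9×4 + 8×5×2 ≡ 44 (mod 45). The smallest positive such number is 44.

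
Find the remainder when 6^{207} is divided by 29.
By Fermat: 6^{28} ≡ 1 (mod 29). 207 = 7×28 + 11. So 6^{207} ≡ 6^{11} ≡ 9 (mod 29)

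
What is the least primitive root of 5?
2

A primitive root g modulo p has order p-1 = 4
Prime divisors of 4: [2]
g is a primitive root iff g^(4/q) ≢ 1 (mod 5) for each prime divisor q
Testing small values:
  g = 2: 2^2 ≡ 4 (mod 5) → none is 1, primitive root!
The smallest primitive root is 2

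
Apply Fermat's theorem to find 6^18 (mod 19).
By Fermat's Little Theorem, 6^{18} ≡ 1 (mod 19) since 19 is prime and gcd(6, 19) = 1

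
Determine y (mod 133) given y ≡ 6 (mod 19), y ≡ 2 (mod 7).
44

Using the Chinese Remainder Theorem:
M = product of moduli = 133
For equation 1: M_1 = 7, 7 ≡ 7 (mod 19), inverse of 7 mod 19 is 11 (check: 7 × 11 = 77 ≡ 1 (mod 19))
For equation 2: M_2 = 19, 19 ≡ 5 (mod 7), inverse of 19 mod 7 is 3 (check: 5 × 3 = 15 ≡ 1 (mod 7))
Combine: y ≡ Σ r_i×M_i×(M_i⁻¹ mod m_i) = 6×7×11 + 2×19×3 = 462 + 114 = 576
576 mod 133 = 44
y ≡ 44 (mod 133)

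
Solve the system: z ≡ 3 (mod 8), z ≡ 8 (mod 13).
M = 8 × 13 = 104. M₁ = 13, y₁ ≡ 5 (mod 8). M₂ = 8, y₂ ≡ 5 (mod 13). z = 3×13×5 + 8×8×5 ≡ 99 (mod 104)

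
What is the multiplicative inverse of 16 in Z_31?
2

Using Extended Euclidean Algorithm:
gcd(16, 31) = 1
Bezout coefficients: 16 × 2 + 31 × -1 = 1
So 16 × 2 ≡ 1 (mod 31)
The inverse is 2 mod 31 = 2
Verification: 16 × 2 = 32 = 1 × 31 + 1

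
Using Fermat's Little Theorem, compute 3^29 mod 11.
By Fermat: 3^{10} ≡ 1 (mod 11). 29 = 2×10 + 9. So 3^{29} ≡ 3^{9} ≡ 4 (mod 11)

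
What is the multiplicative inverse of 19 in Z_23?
17

Using Extended Euclidean Algorithm:
gcd(19, 23) = 1
Bezout coefficients: 19 × -6 + 23 × 5 = 1
So 19 × -6 ≡ 1 (mod 23)
The inverse is -6 mod 23 = 17
Verification: 19 × 17 = 323 = 14 × 23 + 1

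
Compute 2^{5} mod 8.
0

Using successive squaring:
Binary expansion of 5: 101
Powers of 2 mod 8 (each is the square of the previous):
  2^1 ≡ 2 (mod 8)
  2^2 ≡ 2² = 4 ≡ 4 (mod 8)
  2^4 ≡ 4² = 16 ≡ 0 (mod 8)
5 = 4 + 1, so 2^5 = 2^4 × 2^1 ≡ 0 × 2 (mod 8)
Multiplying step by step:
  0 × 2 = 0 ≡ 0 (mod 8)
Result: 2^5 ≡ 0 (mod 8)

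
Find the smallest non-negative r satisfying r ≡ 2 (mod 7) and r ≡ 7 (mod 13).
M = 7 × 13 = 91. M₁ = 13, y₁ ≡ 6 (mod 7). M₂ = 7, y₂ ≡ 2 (mod 13). r = 2×13×6 + 7×7×2 ≡ 72 (mod 91)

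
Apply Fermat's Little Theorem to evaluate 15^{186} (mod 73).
3

By Fermat's Little Theorem, a^(p-1) ≡ 1 (mod p) for prime p and gcd(a, p) = 1
Here p = 73, so 15^72 ≡ 1 (mod 73)
We can reduce the exponent: 186 mod 72 = 42
So 15^186 ≡ 15^42 (mod 73)
Computing: 15^42 mod 73 = 3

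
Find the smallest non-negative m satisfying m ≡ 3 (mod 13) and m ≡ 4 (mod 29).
M = 13 × 29 = 377. M₁ = 29, y₁ ≡ 9 (mod 13). M₂ = 13, y₂ ≡ 9 (mod 29). m = 3×29×9 + 4×13×9 ≡ 120 (mod 377)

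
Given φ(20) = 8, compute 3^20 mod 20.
By Euler: 3^{8} ≡ 1 (mod 20) since gcd(3, 20) = 1. 20 = 2×8 + 4. So 3^{20} ≡ 3^{4} ≡ 1 (mod 20)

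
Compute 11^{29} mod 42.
23

Using successive squaring:
Binary expansion of 29: 11101
Powers of 11 mod 42 (each is the square of the previous):
  11^1 ≡ 11 (mod 42)
  11^2 ≡ 11² = 121 ≡ 37 (mod 42)
  11^4 ≡ 37² = 1369 ≡ 25 (mod 42)
  11^8 ≡ 25² = 625 ≡ 37 (mod 42)
  11^16 ≡ 37² = 1369 ≡ 25 (mod 42)
29 = 16 + 8 + 4 + 1, so 11^29 = 11^16 × 11^8 × 11^4 × 11^1 ≡ 25 × 37 × 25 × 11 (mod 42)
Multiplying step by step:
  25 × 37 = 925 ≡ 1 (mod 42)
  1 × 25 = 25 ≡ 25 (mod 42)
  25 × 11 = 275 ≡ 23 (mod 42)
Result: 11^29 ≡ 23 (mod 42)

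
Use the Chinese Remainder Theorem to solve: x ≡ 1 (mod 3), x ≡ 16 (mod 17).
16

Using the Chinese Remainder Theorem:
M = product of moduli = 51
For equation 1: M_1 = 17, 17 ≡ 2 (mod 3), inverse of 17 mod 3 is 2 (check: 2 × 2 = 4 ≡ 1 (mod 3))
For equation 2: M_2 = 3, 3 ≡ 3 (mod 17), inverse of 3 mod 17 is 6 (check: 3 × 6 = 18 ≡ 1 (mod 17))
Combine: x ≡ Σ r_i×M_i×(M_i⁻¹ mod m_i) = 1×17×2 + 16×3×6 = 34 + 288 = 322
322 mod 51 = 16
x ≡ 16 (mod 51)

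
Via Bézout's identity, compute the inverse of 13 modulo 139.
Extended GCD: 13(-32) + 139(3) = 1. So 13^(-1) ≡ 107 ≡ 107 (mod 139). Verify: 13 × 107 = 1391 ≡ 1 (mod 139)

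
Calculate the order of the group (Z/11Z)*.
10

Prime factorization: 11 = 11
Using the formula φ(n) = n × Π(1 - 1/p) for each prime factor p:
φ(11) = 11 × (1 - 1/11)
φ(11) = 10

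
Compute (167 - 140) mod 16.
11

(167 - 140) = 27
27 mod 16 = 11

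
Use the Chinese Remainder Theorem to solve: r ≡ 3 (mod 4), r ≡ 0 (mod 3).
M = 4 × 3 = 12. M₁ = 3, y₁ ≡ 3 (mod 4). M₂ = 4, y₂ ≡ 1 (mod 3). r = 3×3×3 + 0×4×1 ≡ 3 (mod 12)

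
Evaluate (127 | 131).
(127/131) = 127^{65} mod 131 = -1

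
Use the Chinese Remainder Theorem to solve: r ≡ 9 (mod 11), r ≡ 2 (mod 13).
M = 11 × 13 = 143. M₁ = 13, y₁ ≡ 6 (mod 11). M₂ = 11, y₂ ≡ 6 (mod 13). r = 9×13×6 + 2×11×6 ≡ 119 (mod 143)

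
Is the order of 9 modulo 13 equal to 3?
Yes, ord_13(9) = 3.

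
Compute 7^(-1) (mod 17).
7^(-1) ≡ 5 (mod 17). Verification: 7 × 5 = 35 ≡ 1 (mod 17)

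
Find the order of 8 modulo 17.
Powers of 8 mod 17: 8^1≡8, 8^2≡13, 8^3≡2, 8^4≡16, 8^5≡9, 8^6≡4, 8^7≡15, 8^8≡1. Order = 8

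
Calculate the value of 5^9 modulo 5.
5 ≡ 0 (mod 5). 9 = 8 + 1 (binary 1001). Repeated squaring mod 5: 0^1 ≡ 0; 0^2 ≡ 0² = 0 ≡ 0; 0^4 ≡ 0² = 0 ≡ 0; 0^8 ≡ 0² = 0 ≡ 0. Multiply: 5^9 ≡ 0^8 × 0^1 ≡ 0 × 0 (mod 5): 0 × 0 = 0 ≡ 0. So 5^9 ≡ 0 (mod 5).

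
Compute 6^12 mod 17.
Using repeated squaring. 12 = 8 + 4 (binary 1100). Repeated squaring mod 17: 6^1 ≡ 6; 6^2 ≡ 6² = 36 ≡ 2; 6^4 ≡ 2² = 4 ≡ 4; 6^8 ≡ 4² = 16 ≡ 16. Multiply: 6^12 = 6^8 × 6^4 ≡ 16 × 4 (mod 17): 16 × 4 = 64 ≡ 13. So 6^12 ≡ 13 (mod 17).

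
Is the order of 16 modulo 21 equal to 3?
Yes, ord_21(16) = 3.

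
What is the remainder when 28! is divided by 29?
By Wilson's theorem, (28)! ≡ -1 ≡ 28 (mod 29)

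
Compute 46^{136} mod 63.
46

Using successive squaring:
Binary expansion of 136: 10001000
Powers of 46 mod 63 (each is the square of the previous):
  46^1 ≡ 46 (mod 63)
  46^2 ≡ 46² = 2116 ≡ 37 (mod 63)
  46^4 ≡ 37² = 1369 ≡ 46 (mod 63)
  46^8 ≡ 46² = 2116 ≡ 37 (mod 63)
  46^16 ≡ 37² = 1369 ≡ 46 (mod 63)
  46^32 ≡ 46² = 2116 ≡ 37 (mod 63)
  46^64 ≡ 37² = 1369 ≡ 46 (mod 63)
  46^128 ≡ 46² = 2116 ≡ 37 (mod 63)
136 = 128 + 8, so 46^136 = 46^128 × 46^8 ≡ 37 × 37 (mod 63)
Multiplying step by step:
  37 × 37 = 1369 ≡ 46 (mod 63)
Result: 46^136 ≡ 46 (mod 63)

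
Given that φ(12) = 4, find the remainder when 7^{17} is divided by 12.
By Euler: 7^{4} ≡ 1 (mod 12) since gcd(7, 12) = 1. 17 = 4×4 + 1. So 7^{17} ≡ 7^{1} ≡ 7 (mod 12)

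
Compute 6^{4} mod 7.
1

Using successive squaring:
Binary expansion of 4: 100
Powers of 6 mod 7 (each is the square of the previous):
  6^1 ≡ 6 (mod 7)
  6^2 ≡ 6² = 36 ≡ 1 (mod 7)
  6^4 ≡ 1² = 1 ≡ 1 (mod 7)
4 is a power of 2, so 6^4 is the last square: ≡ 1 (mod 7)
Result: 6^4 ≡ 1 (mod 7)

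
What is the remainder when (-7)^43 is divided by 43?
Using Fermat: (-7)^{42} ≡ 1 (mod 43). 43 ≡ 1 (mod 42). So (-7)^{43} ≡ (-7)^{1} ≡ 36 (mod 43)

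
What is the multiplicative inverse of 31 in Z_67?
13

Using Extended Euclidean Algorithm:
gcd(31, 67) = 1
Bezout coefficients: 31 × 13 + 67 × -6 = 1
So 31 × 13 ≡ 1 (mod 67)
The inverse is 13 mod 67 = 13
Verification: 31 × 13 = 403 = 6 × 67 + 1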